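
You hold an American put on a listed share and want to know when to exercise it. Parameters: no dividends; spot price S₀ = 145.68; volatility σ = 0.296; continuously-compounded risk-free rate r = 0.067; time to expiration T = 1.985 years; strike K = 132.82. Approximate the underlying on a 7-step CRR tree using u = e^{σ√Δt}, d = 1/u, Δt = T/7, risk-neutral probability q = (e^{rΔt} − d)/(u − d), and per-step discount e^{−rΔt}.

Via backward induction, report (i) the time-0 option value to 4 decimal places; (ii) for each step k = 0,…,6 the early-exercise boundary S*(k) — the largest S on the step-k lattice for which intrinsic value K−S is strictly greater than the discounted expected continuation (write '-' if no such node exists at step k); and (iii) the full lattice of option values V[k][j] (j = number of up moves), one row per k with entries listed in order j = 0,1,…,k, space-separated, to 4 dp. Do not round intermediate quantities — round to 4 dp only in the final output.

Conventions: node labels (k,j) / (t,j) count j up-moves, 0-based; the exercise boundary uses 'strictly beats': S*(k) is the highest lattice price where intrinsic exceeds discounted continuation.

price = 11.5739
boundary = - - - 90.7891 77.5494 90.7891 106.2892
tree:
11.5739
18.3722 5.7562
28.2910 9.9388 2.1266
42.0309 16.7133 4.0829 0.4082
55.2706 27.1469 7.7460 0.8690 0.0000
66.5795 42.0309 14.4764 1.8499 0.0000 0.0000
76.2393 55.2706 26.5308 3.9383 0.0000 0.0000 0.0000
84.4905 66.5795 42.0309 8.3844 0.0000 0.0000 0.0000 0.0000

Δt=0.28357  u=1.17073  d=0.85417  q=0.52127  discount=0.98118
step 7 (expiry): payoffs max(K−S,0) = 84.4905 66.5795 42.0309 8.3844 0.0000 0.0000 0.0000 0.0000
step 6: (k=6,j=0): S=56.5807, K−S=76.2393, hold=73.7397 ⇒ V=76.2393 exercise | (k=6,j=1): S=77.5494, K−S=55.2706, hold=52.7709 ⇒ V=55.2706 exercise | (k=6,j=2): S=106.2892, K−S=26.5308, hold=24.0311 ⇒ V=26.5308 exercise | (k=6,j=3): S=145.6800, K−S=0.0000, hold=3.9383 ⇒ V=3.9383 continue | (k=6,j=4): S=199.6690, K−S=0.0000, hold=0.0000 ⇒ V=0.0000 continue | (k=6,j=5): S=273.6663, K−S=0.0000, hold=0.0000 ⇒ V=0.0000 continue | (k=6,j=6): S=375.0869, K−S=0.0000, hold=0.0000 ⇒ V=0.0000 continue  boundary S*=106.2892
step 5: (k=5,j=0): S=66.2405, K−S=66.5795, hold=64.0799 ⇒ V=66.5795 exercise | (k=5,j=1): S=90.7891, K−S=42.0309, hold=39.5312 ⇒ V=42.0309 exercise | (k=5,j=2): S=124.4356, K−S=8.3844, hold=14.4764 ⇒ V=14.4764 continue | (k=5,j=3): S=170.5514, K−S=0.0000, hold=1.8499 ⇒ V=1.8499 continue | (k=5,j=4): S=233.7577, K−S=0.0000, hold=0.0000 ⇒ V=0.0000 continue | (k=5,j=5): S=320.3882, K−S=0.0000, hold=0.0000 ⇒ V=0.0000 continue  boundary S*=90.7891
step 4: (k=4,j=0): S=77.5494, K−S=55.2706, hold=52.7709 ⇒ V=55.2706 exercise | (k=4,j=1): S=106.2892, K−S=26.5308, hold=27.1469 ⇒ V=27.1469 continue | (k=4,j=2): S=145.6800, K−S=0.0000, hold=7.7460 ⇒ V=7.7460 continue | (k=4,j=3): S=199.6690, K−S=0.0000, hold=0.8690 ⇒ V=0.8690 continue | (k=4,j=4): S=273.6663, K−S=0.0000, hold=0.0000 ⇒ V=0.0000 continue  boundary S*=77.5494
step 3: (k=3,j=0): S=90.7891, K−S=42.0309, hold=39.8463 ⇒ V=42.0309 exercise | (k=3,j=1): S=124.4356, K−S=8.3844, hold=16.7133 ⇒ V=16.7133 continue | (k=3,j=2): S=170.5514, K−S=0.0000, hold=4.0829 ⇒ V=4.0829 continue | (k=3,j=3): S=233.7577, K−S=0.0000, hold=0.4082 ⇒ V=0.4082 continue  boundary S*=90.7891
step 2: (k=2,j=0): S=106.2892, K−S=26.5308, hold=28.2910 ⇒ V=28.2910 continue | (k=2,j=1): S=145.6800, K−S=0.0000, hold=9.9388 ⇒ V=9.9388 continue | (k=2,j=2): S=199.6690, K−S=0.0000, hold=2.1266 ⇒ V=2.1266 continue  boundary S*=-
step 1: (k=1,j=0): S=124.4356, K−S=8.3844, hold=18.3722 ⇒ V=18.3722 continue | (k=1,j=1): S=170.5514, K−S=0.0000, hold=5.7562 ⇒ V=5.7562 continue  boundary S*=-
step 0: (k=0,j=0): S=145.6800, K−S=0.0000, hold=11.5739 ⇒ V=11.5739 continue  boundary S*=-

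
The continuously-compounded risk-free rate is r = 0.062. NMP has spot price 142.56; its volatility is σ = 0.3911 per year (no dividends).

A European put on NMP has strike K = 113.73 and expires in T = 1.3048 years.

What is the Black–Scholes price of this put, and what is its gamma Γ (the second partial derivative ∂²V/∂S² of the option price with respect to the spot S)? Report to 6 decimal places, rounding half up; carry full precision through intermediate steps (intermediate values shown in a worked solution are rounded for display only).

σ√T = 0.3911·√1.3048 = 0.446745
d₁ = (ln(S/K) + (r+σ²/2)T) / (σ√T) = (ln(142.56/113.73) + (0.062+0.3911²/2)·1.3048) / 0.446745 = (0.225936 + 0.180688) / 0.446745 = 0.910192
d₂ = d₁ − σ√T = 0.910192 − 0.446745 = 0.463447
e^{−rT} = 0.922288
N(−d₁) = 0.181361,  N(−d₂) = 0.321522
Put price V = K·e^{−rT}·N(−d₂) − S·N(−d₁) = 33.725023 − 25.854761 = 7.870262
φ(d₁) = (1/√(2π))·e^{−d₁²/2} = 0.263642
Γ = φ(d₁) / (S·σ·√T) = 0.004140

price = 7.870262
Γ = 0.004140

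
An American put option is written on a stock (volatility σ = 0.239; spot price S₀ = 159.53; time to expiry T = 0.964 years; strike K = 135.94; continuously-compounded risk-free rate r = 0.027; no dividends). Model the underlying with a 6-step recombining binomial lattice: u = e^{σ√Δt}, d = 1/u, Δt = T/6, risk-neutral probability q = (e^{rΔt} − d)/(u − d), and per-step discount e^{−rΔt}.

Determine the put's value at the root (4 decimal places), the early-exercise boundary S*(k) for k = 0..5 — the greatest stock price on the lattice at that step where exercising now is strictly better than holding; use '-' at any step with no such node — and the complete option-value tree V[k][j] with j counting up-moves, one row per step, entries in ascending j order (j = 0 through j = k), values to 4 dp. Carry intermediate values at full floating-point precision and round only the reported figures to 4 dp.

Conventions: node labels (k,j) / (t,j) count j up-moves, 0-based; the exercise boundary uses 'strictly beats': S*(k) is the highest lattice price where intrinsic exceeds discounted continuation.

params: Δt=0.16067 u=1.10054 d=0.90865 q=0.49872 e^(-rΔt)=0.99567
t_6 payoffs: 46.1532 27.1917 4.2258 0.0000 0.0000 0.0000 0.0000
t_5: node(5,0) S=98.8138 payoff=37.1262 vs cont=36.5378 → 37.1262 [stop]  node(5,1) S=119.6816 payoff=16.2584 vs cont=15.6699 → 16.2584 [stop]  node(5,2) S=144.9564 payoff=0.0000 vs cont=2.1091 → 2.1091 [wait]  node(5,3) S=175.5688 payoff=0.0000 vs cont=0.0000 → 0.0000 [wait]  node(5,4) S=212.6460 payoff=0.0000 vs cont=0.0000 → 0.0000 [wait]  node(5,5) S=257.5533 payoff=0.0000 vs cont=0.0000 → 0.0000 [wait]  ⇒ S*(5)=119.6816
t_4: node(4,0) S=108.7483 payoff=27.1917 vs cont=26.6033 → 27.1917 [stop]  node(4,1) S=131.7142 payoff=4.2258 vs cont=9.1620 → 9.1620 [wait]  node(4,2) S=159.5300 payoff=0.0000 vs cont=1.0527 → 1.0527 [wait]  node(4,3) S=193.2201 payoff=0.0000 vs cont=0.0000 → 0.0000 [wait]  node(4,4) S=234.0250 payoff=0.0000 vs cont=0.0000 → 0.0000 [wait]  ⇒ S*(4)=108.7483
t_3: node(3,0) S=119.6816 payoff=16.2584 vs cont=18.1211 → 18.1211 [wait]  node(3,1) S=144.9564 payoff=0.0000 vs cont=5.0955 → 5.0955 [wait]  node(3,2) S=175.5688 payoff=0.0000 vs cont=0.5254 → 0.5254 [wait]  node(3,3) S=212.6460 payoff=0.0000 vs cont=0.0000 → 0.0000 [wait]  ⇒ S*(3)=-
t_2: node(2,0) S=131.7142 payoff=4.2258 vs cont=11.5746 → 11.5746 [wait]  node(2,1) S=159.5300 payoff=0.0000 vs cont=2.8041 → 2.8041 [wait]  node(2,2) S=193.2201 payoff=0.0000 vs cont=0.2622 → 0.2622 [wait]  ⇒ S*(2)=-
t_1: node(1,0) S=144.9564 payoff=0.0000 vs cont=7.1694 → 7.1694 [wait]  node(1,1) S=175.5688 payoff=0.0000 vs cont=1.5298 → 1.5298 [wait]  ⇒ S*(1)=-
t_0: node(0,0) S=159.5300 payoff=0.0000 vs cont=4.3379 → 4.3379 [wait]  ⇒ S*(0)=-

price = 4.3379
boundary = - - - - 108.7483 119.6816
tree:
4.3379
7.1694 1.5298
11.5746 2.8041 0.2622
18.1211 5.0955 0.5254 0.0000
27.1917 9.1620 1.0527 0.0000 0.0000
37.1262 16.2584 2.1091 0.0000 0.0000 0.0000
46.1532 27.1917 4.2258 0.0000 0.0000 0.0000 0.0000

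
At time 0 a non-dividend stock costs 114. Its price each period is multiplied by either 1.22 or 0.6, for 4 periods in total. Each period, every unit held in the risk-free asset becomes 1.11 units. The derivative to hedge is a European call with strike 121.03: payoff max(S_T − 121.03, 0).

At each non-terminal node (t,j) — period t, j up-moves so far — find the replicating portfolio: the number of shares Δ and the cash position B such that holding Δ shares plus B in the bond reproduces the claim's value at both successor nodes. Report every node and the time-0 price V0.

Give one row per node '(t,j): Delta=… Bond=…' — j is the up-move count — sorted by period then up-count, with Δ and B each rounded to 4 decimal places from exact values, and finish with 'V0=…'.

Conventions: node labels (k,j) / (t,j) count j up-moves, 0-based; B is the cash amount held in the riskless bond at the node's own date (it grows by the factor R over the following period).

(0,0): Delta=0.7508 Bond=-45.1035
(1,0): Delta=0.0411 Bond=-1.5197
(1,1): Delta=0.8261 Bond=-60.5355
(2,0): Delta=0.0000 Bond=0.0000
(2,1): Delta=0.0455 Bond=-2.0507
(2,2): Delta=0.9089 Bond=-81.2449
(3,0): Delta=0.0000 Bond=0.0000
(3,1): Delta=0.0000 Bond=0.0000
(3,2): Delta=0.0503 Bond=-2.7672
(3,3): Delta=1.0000 Bond=-109.0360
V0=40.4909

The replicating-portfolio and risk-neutral prices coincide; use p* = (1.11−0.6)/(1.22−0.6) = 0.8226 for the latter.
Expiry values: V(4,0)=0.0000, V(4,1)=0.0000, V(4,2)=0.0000, V(4,3)=3.1740, V(4,4)=131.5181
(3,0): S=24.6240. Δ = (V_up−V_dn)/(S_up−S_dn) = (0.0000−0.0000)/(30.0413−14.7744) = 0.0000. V = [p*·0.0000 + (1−p*)·0.0000]/1.11 = 0.0000. B = V − Δ·S = 0.0000.
(3,1): S=50.0688. Δ = (V_up−V_dn)/(S_up−S_dn) = (0.0000−0.0000)/(61.0839−30.0413) = 0.0000. V = [p*·0.0000 + (1−p*)·0.0000]/1.11 = 0.0000. B = V − Δ·S = 0.0000.
(3,2): S=101.8066. Δ = (V_up−V_dn)/(S_up−S_dn) = (3.1740−0.0000)/(124.2040−61.0839) = 0.0503. V = [p*·3.1740 + (1−p*)·0.0000]/1.11 = 2.3521. B = V − Δ·S = -2.7672.
(3,3): S=207.0067. Δ = (V_up−V_dn)/(S_up−S_dn) = (131.5181−3.1740)/(252.5481−124.2040) = 1.0000. V = [p*·131.5181 + (1−p*)·3.1740]/1.11 = 97.9706. B = V − Δ·S = -109.0360.
(2,0): S=41.0400. Δ = (V_up−V_dn)/(S_up−S_dn) = (0.0000−0.0000)/(50.0688−24.6240) = 0.0000. V = [p*·0.0000 + (1−p*)·0.0000]/1.11 = 0.0000. B = V − Δ·S = 0.0000.
(2,1): S=83.4480. Δ = (V_up−V_dn)/(S_up−S_dn) = (2.3521−0.0000)/(101.8066−50.0688) = 0.0455. V = [p*·2.3521 + (1−p*)·0.0000]/1.11 = 1.7431. B = V − Δ·S = -2.0507.
(2,2): S=169.6776. Δ = (V_up−V_dn)/(S_up−S_dn) = (97.9706−2.3521)/(207.0067−101.8066) = 0.9089. V = [p*·97.9706 + (1−p*)·2.3521]/1.11 = 72.9784. B = V − Δ·S = -81.2449.
(1,0): S=68.4000. Δ = (V_up−V_dn)/(S_up−S_dn) = (1.7431−0.0000)/(83.4480−41.0400) = 0.0411. V = [p*·1.7431 + (1−p*)·0.0000]/1.11 = 1.2917. B = V − Δ·S = -1.5197.
(1,1): S=139.0800. Δ = (V_up−V_dn)/(S_up−S_dn) = (72.9784−1.7431)/(169.6776−83.4480) = 0.8261. V = [p*·72.9784 + (1−p*)·1.7431]/1.11 = 54.3603. B = V − Δ·S = -60.5355.
(0,0): S=114.0000. Δ = (V_up−V_dn)/(S_up−S_dn) = (54.3603−1.2917)/(139.0800−68.4000) = 0.7508. V = [p*·54.3603 + (1−p*)·1.2917]/1.11 = 40.4909. B = V − Δ·S = -45.1035.
Sanity check at the root: Δ(0,0)·S0 + B(0,0) reproduces V0 = 40.4909.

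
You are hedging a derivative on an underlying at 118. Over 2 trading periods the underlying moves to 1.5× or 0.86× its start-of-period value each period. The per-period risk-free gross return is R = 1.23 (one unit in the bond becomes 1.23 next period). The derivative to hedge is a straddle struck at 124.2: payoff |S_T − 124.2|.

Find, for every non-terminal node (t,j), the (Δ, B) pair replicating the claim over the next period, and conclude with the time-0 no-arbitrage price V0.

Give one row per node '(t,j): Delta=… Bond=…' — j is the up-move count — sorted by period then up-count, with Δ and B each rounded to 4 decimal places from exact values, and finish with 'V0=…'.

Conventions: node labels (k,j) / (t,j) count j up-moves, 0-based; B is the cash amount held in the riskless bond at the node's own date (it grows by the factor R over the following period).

The replicating-portfolio and risk-neutral prices coincide; use p* = (1.23−0.86)/(1.5−0.86) = 0.5781 for the latter.
Payoffs at expiry: V(2,0)=36.9272, V(2,1)=28.0200, V(2,2)=141.3000
(1,0): S=101.4800. Δ = (V_up−V_dn)/(S_up−S_dn) = (28.0200−36.9272)/(152.2200−87.2728) = -0.1371. V = [p*·28.0200 + (1−p*)·36.9272]/1.23 = 25.8355. B = V − Δ·S = 39.7530.
(1,1): S=177.0000. Δ = (V_up−V_dn)/(S_up−S_dn) = (141.3000−28.0200)/(265.5000−152.2200) = 1.0000. V = [p*·141.3000 + (1−p*)·28.0200]/1.23 = 76.0244. B = V − Δ·S = -100.9756.
(0,0): S=118.0000. Δ = (V_up−V_dn)/(S_up−S_dn) = (76.0244−25.8355)/(177.0000−101.4800) = 0.6646. V = [p*·76.0244 + (1−p*)·25.8355]/1.23 = 44.5943. B = V − Δ·S = -33.8258.
Verification: the root portfolio costs Δ(0,0)·S0 + B(0,0) = 44.5943, matching V0.

(0,0): Delta=0.6646 Bond=-33.8258
(1,0): Delta=-0.1371 Bond=39.7530
(1,1): Delta=1.0000 Bond=-100.9756
V0=44.5943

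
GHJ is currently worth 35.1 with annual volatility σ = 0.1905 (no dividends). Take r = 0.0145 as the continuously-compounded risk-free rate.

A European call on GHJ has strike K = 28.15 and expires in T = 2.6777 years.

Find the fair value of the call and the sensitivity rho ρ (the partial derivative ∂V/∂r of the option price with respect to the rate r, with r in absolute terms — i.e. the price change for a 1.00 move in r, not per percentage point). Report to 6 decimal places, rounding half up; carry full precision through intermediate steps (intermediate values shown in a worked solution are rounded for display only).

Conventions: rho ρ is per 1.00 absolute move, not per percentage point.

price = 9.104863
ρ = 54.426986

σ√T = 0.1905·√2.6777 = 0.311728
d₁ = (ln(S/K) + (r+σ²/2)T) / (σ√T) = (ln(35.1/28.15) + (0.0145+0.1905²/2)·2.6777) / 0.311728 = (0.220654 + 0.087414) / 0.311728 = 0.988258
d₂ = d₁ − σ√T = 0.988258 − 0.311728 = 0.676529
e^{−rT} = 0.961917
N(d₁) = 0.838487,  N(d₂) = 0.750648
Call price V = S·N(d₁) − K·e^{−rT}·N(d₂) = 29.430884 − 20.326021 = 9.104863
ρ = K·T·e^{−rT}·N(d₂) = 54.426986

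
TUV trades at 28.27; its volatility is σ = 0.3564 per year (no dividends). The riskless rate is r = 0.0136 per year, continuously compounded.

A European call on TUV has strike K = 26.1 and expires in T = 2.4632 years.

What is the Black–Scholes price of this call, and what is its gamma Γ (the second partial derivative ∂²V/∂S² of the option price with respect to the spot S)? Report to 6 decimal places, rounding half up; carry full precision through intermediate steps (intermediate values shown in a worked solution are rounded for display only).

σ√T = 0.3564·√2.4632 = 0.559355
d₁ = (ln(S/K) + (r+σ²/2)T) / (σ√T) = (ln(28.27/26.1) + (0.0136+0.3564²/2)·2.4632) / 0.559355 = (0.079866 + 0.189939) / 0.559355 = 0.482349
d₂ = d₁ − σ√T = 0.482349 − 0.559355 = -0.077006
e^{−rT} = 0.967055
N(d₁) = 0.685221,  N(d₂) = 0.469309
Call price V = S·N(d₁) − K·e^{−rT}·N(d₂) = 19.371198 − 11.845438 = 7.525760
φ(d₁) = (1/√(2π))·e^{−d₁²/2} = 0.355131
Γ = φ(d₁) / (S·σ·√T) = 0.022458

price = 7.525760
Γ = 0.022458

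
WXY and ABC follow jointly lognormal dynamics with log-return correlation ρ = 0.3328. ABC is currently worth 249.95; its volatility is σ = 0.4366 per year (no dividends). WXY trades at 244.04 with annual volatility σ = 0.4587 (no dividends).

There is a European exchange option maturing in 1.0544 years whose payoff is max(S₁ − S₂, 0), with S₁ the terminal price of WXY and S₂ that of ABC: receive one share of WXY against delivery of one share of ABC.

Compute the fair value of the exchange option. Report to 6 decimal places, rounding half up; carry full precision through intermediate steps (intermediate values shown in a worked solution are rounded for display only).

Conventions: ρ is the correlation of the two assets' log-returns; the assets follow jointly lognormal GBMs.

exchange price = 48.840533

σ_eff = √(σ₁² + σ₂² − 2ρσ₁σ₂) = √(0.4587² + 0.4366² − 2·0.3328·0.4587·0.4366) = 0.517423
d₁ = (ln(S₁/S₂) + (q₂ − q₁ + σ_eff²/2)T) / (σ_eff√T) = (ln(244.04/249.95) + (0.0 − 0.0 + 0.133863)·1.0544) / 0.531311 = 0.220618
d₂ = d₁ − σ_eff√T = 0.220618 − 0.531311 = -0.310693
N(d₁) = 0.587305,  N(d₂) = 0.378017
V = S₁·e^{−q₁T}·N(d₁) − S₂·e^{−q₂T}·N(d₂) = 143.325932 − 94.485399 = 48.840533
Key observation: pricing in ABC-units makes this a unit-strike call on the ratio S₁/S₂ — the risk-free rate cancels and cannot affect the value.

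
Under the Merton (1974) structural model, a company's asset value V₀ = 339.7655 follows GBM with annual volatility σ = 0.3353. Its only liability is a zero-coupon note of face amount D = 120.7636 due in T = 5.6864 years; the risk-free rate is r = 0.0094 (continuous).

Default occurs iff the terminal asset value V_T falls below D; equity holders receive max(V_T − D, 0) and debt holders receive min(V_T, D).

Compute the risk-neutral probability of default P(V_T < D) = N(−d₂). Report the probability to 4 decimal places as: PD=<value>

PD=0.1683

Work the structural quantities from V₀ = 339.7655 against face 120.7636:
d₁ = [ln(V₀/D) + (r + σ²/2)T] / (σ√T)
   = [ln(339.7655/120.7636) + (0.0094 + 0.5·0.3353²)·5.6864] / (0.3353·√5.6864)
   = [1.034421 + 0.373102] / 0.799562 = 1.760367
d₂ = d₁ − σ√T = 1.760367 − 0.799562 = 0.960805
risk-neutral PD = N(−d₂) = N(-0.960805) = 0.168325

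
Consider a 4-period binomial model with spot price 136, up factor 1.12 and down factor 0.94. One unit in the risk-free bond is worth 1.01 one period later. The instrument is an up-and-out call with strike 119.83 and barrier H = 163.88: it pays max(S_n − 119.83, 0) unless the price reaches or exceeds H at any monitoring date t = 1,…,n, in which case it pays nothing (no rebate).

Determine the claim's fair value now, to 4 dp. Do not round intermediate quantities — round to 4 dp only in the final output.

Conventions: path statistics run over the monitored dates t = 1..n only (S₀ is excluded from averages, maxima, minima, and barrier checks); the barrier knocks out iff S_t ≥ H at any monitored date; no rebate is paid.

price = 10.6690

Set p* = 0.3889 (from d < R < u); the path-dependent value is the discounted p*-expectation over all price paths.
Enumerate all 2^4 = 16 price paths (U = up ×1.12, D = down ×0.94); each path with k up-moves has probability p*^k·(1−p*)^(4−k).
DDDD: M=127.8400, payoff=0.0000, prob=0.139470
UDDD: M=152.3200, payoff=6.6846, prob=0.088754
DUDD: M=143.1808, payoff=6.6846, prob=0.088754
UUDD: M=170.5984, payoff=0.0000, prob=0.056480
DDUD: M=134.5900, payoff=6.6846, prob=0.088754
UDUD: M=160.3625, payoff=30.9107, prob=0.056480
DUUD: M=160.3625, payoff=30.9107, prob=0.056480
UUUD: M=191.0702, payoff=0.0000, prob=0.035942
DDDU: M=127.8400, payoff=6.6846, prob=0.088754
UDDU: M=152.3200, payoff=30.9107, prob=0.056480
DUDU: M=150.7407, payoff=30.9107, prob=0.056480
UUDU: M=179.6060, payoff=0.0000, prob=0.035942
DDUU: M=150.7407, payoff=30.9107, prob=0.056480
UDUU: M=179.6060, payoff=0.0000, prob=0.035942
DUUU: M=179.6060, payoff=0.0000, prob=0.035942
UUUU: M=213.9986, payoff=0.0000, prob=0.022872
Price = Σ prob·payoff / R^4 = 11.102243 / 1.040604 = 10.6690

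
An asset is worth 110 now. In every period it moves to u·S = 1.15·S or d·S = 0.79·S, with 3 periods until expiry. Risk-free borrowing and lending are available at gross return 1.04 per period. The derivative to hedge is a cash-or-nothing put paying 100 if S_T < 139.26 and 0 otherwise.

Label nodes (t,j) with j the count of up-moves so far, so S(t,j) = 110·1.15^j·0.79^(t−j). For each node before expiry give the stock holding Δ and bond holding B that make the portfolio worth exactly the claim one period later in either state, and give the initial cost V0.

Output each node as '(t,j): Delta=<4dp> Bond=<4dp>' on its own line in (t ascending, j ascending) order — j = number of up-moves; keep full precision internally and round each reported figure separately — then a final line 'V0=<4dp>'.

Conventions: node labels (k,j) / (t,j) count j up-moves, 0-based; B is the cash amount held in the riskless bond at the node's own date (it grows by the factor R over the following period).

(0,0): Delta=-1.1259 Bond=182.9801
(1,0): Delta=0.0000 Bond=92.4556
(1,1): Delta=-1.4663 Bond=233.3506
(2,0): Delta=0.0000 Bond=96.1538
(2,1): Delta=0.0000 Bond=96.1538
(2,2): Delta=-1.9095 Bond=307.1581
V0=59.1273

The replicating-portfolio and risk-neutral prices coincide; use p* = (1.04−0.79)/(1.15−0.79) = 0.6944 for the latter.
Payoffs at expiry: V(3,0)=100.0000, V(3,1)=100.0000, V(3,2)=100.0000, V(3,3)=0.0000
Node (2,0) S=68.6510: V=(p*·100.0000+(1−p*)·100.0000)/1.04=96.1538; Δ=(100.0000−100.0000)/(78.9487−54.2343)=0.0000; B=V−Δ·S=96.1538
Node (2,1) S=99.9350: V=(p*·100.0000+(1−p*)·100.0000)/1.04=96.1538; Δ=(100.0000−100.0000)/(114.9252−78.9487)=0.0000; B=V−Δ·S=96.1538
Node (2,2) S=145.4750: V=(p*·0.0000+(1−p*)·100.0000)/1.04=29.3803; Δ=(0.0000−100.0000)/(167.2962−114.9252)=-1.9095; B=V−Δ·S=307.1581
Node (1,0) S=86.9000: V=(p*·96.1538+(1−p*)·96.1538)/1.04=92.4556; Δ=(96.1538−96.1538)/(99.9350−68.6510)=0.0000; B=V−Δ·S=92.4556
Node (1,1) S=126.5000: V=(p*·29.3803+(1−p*)·96.1538)/1.04=47.8686; Δ=(29.3803−96.1538)/(145.4750−99.9350)=-1.4663; B=V−Δ·S=233.3506
Node (0,0) S=110.0000: V=(p*·47.8686+(1−p*)·92.4556)/1.04=59.1273; Δ=(47.8686−92.4556)/(126.5000−86.9000)=-1.1259; B=V−Δ·S=182.9801
Sanity check at the root: Δ(0,0)·S0 + B(0,0) reproduces V0 = 59.1273.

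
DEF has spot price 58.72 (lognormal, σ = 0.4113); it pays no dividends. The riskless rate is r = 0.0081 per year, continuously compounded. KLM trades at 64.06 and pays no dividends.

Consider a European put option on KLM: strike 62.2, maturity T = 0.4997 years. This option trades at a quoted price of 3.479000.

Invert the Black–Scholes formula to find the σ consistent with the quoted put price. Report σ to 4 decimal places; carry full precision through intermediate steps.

sigma = 0.2511

At σ = 0.2511 the Black–Scholes value reproduces the quote:
σ√T = 0.2511·√0.4997 = 0.177501
d₁ = (ln(S/K) + (r+σ²/2)T) / (σ√T) = (ln(64.06/62.2) + (0.0081+0.2511²/2)·0.4997) / 0.177501 = (0.029465 + 0.019801) / 0.177501 = 0.277553
d₂ = d₁ − σ√T = 0.277553 − 0.177501 = 0.100052
e^{−rT} = 0.995961
N(−d₁) = 0.390678,  N(−d₂) = 0.460151
V = K·e^{−rT}·N(−d₂) − S·N(−d₁) = 28.505809 − 25.026809 = 3.479000 (matching the quote); vega is positive throughout, so no other σ reproduces this price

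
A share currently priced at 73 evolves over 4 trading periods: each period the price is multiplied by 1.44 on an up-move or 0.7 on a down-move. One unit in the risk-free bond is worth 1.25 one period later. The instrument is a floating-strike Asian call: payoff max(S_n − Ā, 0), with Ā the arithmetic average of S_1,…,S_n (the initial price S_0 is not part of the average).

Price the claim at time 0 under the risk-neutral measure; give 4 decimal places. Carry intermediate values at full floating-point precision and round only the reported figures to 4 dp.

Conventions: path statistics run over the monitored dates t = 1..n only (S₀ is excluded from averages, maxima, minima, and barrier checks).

price = 20.4341

No-arbitrage gives p* = (R−d)/(u−d) = 0.7432: enumerate every path, weight its payoff by its p*-probability, and discount by R^4.
Enumerate all 2^4 = 16 price paths (U = up ×1.44, D = down ×0.7); each path with k up-moves has probability p*^k·(1−p*)^(4−k).
DDDD: Ā=32.3591, payoff=0.0000, prob=0.004346
UDDD: Ā=66.5672, payoff=0.0000, prob=0.012580
DUDD: Ā=53.0622, payoff=0.0000, prob=0.012580
UUDD: Ā=109.1566, payoff=0.0000, prob=0.036417
DDUD: Ā=43.6087, payoff=0.0000, prob=0.012580
UDUD: Ā=89.7094, payoff=0.0000, prob=0.036417
DUUD: Ā=76.2044, payoff=0.0000, prob=0.036417
UUUD: Ā=156.7634, payoff=0.0000, prob=0.105418
DDDU: Ā=36.9913, payoff=0.0000, prob=0.012580
UDDU: Ā=76.0964, payoff=0.0000, prob=0.036417
DUDU: Ā=62.5914, payoff=11.5813, prob=0.036417
UUDU: Ā=128.7594, payoff=23.8244, prob=0.105418
DDUU: Ā=53.1379, payoff=21.0348, prob=0.036417
UDUU: Ā=109.3122, payoff=43.2716, prob=0.105418
DUUU: Ā=95.8072, payoff=56.7766, prob=0.105418
UUUU: Ā=197.0891, payoff=116.7976, prob=0.305157
Price = Σ prob·payoff / R^4 = 49.887827 / 2.441406 = 20.4341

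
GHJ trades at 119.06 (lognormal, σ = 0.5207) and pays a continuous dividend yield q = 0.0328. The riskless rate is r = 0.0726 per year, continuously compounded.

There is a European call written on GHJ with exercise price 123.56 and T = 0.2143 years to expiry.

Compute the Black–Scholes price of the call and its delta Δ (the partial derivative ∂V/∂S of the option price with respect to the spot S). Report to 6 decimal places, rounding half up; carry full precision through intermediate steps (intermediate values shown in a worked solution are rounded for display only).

σ√T = 0.5207·√0.2143 = 0.241045
d₁ = (ln(S/K) + (r−q+σ²/2)T) / (σ√T) = (ln(119.06/123.56) + (0.0726−0.0328+0.5207²/2)·0.2143) / 0.241045 = (-0.037099 + 0.037581) / 0.241045 = 0.001997
d₂ = d₁ − σ√T = 0.001997 − 0.241045 = -0.239049
e^{−rT} = 0.984562
e^{−qT} = 0.992996
N(d₁) = 0.500797,  N(d₂) = 0.405534
Call price V = S·e^{−qT}·N(d₁) − K·e^{−rT}·N(d₂) = 59.207196 − 49.334215 = 9.872981
Δ = e^{−qT}·N(d₁) = 0.497289

price = 9.872981
Δ = 0.497289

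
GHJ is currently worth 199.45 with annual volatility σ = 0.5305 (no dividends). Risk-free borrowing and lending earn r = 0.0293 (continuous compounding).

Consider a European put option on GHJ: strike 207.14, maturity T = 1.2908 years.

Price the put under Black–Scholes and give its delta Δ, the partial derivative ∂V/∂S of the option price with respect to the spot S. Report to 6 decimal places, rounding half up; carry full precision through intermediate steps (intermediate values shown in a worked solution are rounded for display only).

price = 47.242992
Δ = -0.381577

σ√T = 0.5305·√1.2908 = 0.602719
d₁ = (ln(S/K) + (r+σ²/2)T) / (σ√T) = (ln(199.45/207.14) + (0.0293+0.5305²/2)·1.2908) / 0.602719 = (-0.037831 + 0.219456) / 0.602719 = 0.301341
d₂ = d₁ − σ√T = 0.301341 − 0.602719 = -0.301378
e^{−rT} = 0.962886
N(−d₁) = 0.381577,  N(−d₂) = 0.618437
Put price V = K·e^{−rT}·N(−d₂) − S·N(−d₁) = 123.348539 − 76.105547 = 47.242992
Δ = −N(−d₁) = -0.381577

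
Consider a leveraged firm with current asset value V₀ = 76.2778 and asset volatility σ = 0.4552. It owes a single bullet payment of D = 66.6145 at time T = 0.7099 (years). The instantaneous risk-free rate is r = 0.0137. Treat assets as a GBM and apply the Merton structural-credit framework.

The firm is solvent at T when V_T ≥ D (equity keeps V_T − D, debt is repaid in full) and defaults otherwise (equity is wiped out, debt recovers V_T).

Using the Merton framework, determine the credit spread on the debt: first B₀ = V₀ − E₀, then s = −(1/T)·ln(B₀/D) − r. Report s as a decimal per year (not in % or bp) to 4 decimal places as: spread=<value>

Equity is a call on the firm's assets struck at D = 66.6145:
d₁ = [ln(V₀/D) + (r + σ²/2)T] / (σ√T)
   = [ln(76.2778/66.6145) + (0.0137 + 0.5·0.4552²)·0.7099] / (0.4552·√0.7099)
   = [0.135460 + 0.083274] / 0.383531 = 0.570314
d₂ = d₁ − σ√T = 0.570314 − 0.383531 = 0.186783
N(d₁) = 0.715768,  N(d₂) = 0.574085,  e^(−rT) = 0.990322
E₀ = V₀·N(d₁) − D·e^(−rT)·N(d₂)
   = 76.2778·0.715768 − 66.6145·0.990322·0.574085 = 16.724957
B₀ = V₀ − E₀ = 76.2778 − 16.724957 = 59.552843
spread = −(1/T)·ln(B₀/D) − r = −(1/0.7099)·ln(59.552843/66.6145) − 0.0137 = 0.14415074

spread=0.1442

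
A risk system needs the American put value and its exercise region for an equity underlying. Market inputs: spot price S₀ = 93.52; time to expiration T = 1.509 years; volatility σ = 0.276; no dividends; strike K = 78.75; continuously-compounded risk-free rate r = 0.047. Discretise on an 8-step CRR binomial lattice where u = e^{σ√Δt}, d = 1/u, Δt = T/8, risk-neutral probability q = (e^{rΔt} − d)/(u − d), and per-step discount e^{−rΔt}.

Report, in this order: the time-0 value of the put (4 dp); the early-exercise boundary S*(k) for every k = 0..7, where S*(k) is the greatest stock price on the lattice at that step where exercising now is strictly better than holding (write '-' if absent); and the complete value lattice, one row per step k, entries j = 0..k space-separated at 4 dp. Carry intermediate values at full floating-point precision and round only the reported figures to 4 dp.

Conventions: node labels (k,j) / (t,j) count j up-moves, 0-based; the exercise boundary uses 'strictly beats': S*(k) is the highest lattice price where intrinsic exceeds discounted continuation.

Δt=0.18862  u=1.12735  d=0.88704  q=0.50712  discount=0.99117
step 8 (expiry): payoffs max(K−S,0) = 42.9045 33.1933 20.8512 5.1654 0.0000 0.0000 0.0000 0.0000 0.0000
step 7: (k=7,j=0): S=40.4105, K−S=38.3395, hold=37.6445 ⇒ V=38.3395 exercise | (k=7,j=1): S=51.3584, K−S=27.3916, hold=26.6966 ⇒ V=27.3916 exercise | (k=7,j=2): S=65.2722, K−S=13.4778, hold=12.7827 ⇒ V=13.4778 exercise | (k=7,j=3): S=82.9556, K−S=0.0000, hold=2.5234 ⇒ V=2.5234 continue | (k=7,j=4): S=105.4297, K−S=0.0000, hold=0.0000 ⇒ V=0.0000 continue | (k=7,j=5): S=133.9925, K−S=0.0000, hold=0.0000 ⇒ V=0.0000 continue | (k=7,j=6): S=170.2934, K−S=0.0000, hold=0.0000 ⇒ V=0.0000 continue | (k=7,j=7): S=216.4288, K−S=0.0000, hold=0.0000 ⇒ V=0.0000 continue  boundary S*=65.2722
step 6: (k=6,j=0): S=45.5567, K−S=33.1933, hold=32.4982 ⇒ V=33.1933 exercise | (k=6,j=1): S=57.8988, K−S=20.8512, hold=20.1561 ⇒ V=20.8512 exercise | (k=6,j=2): S=73.5846, K−S=5.1654, hold=7.8526 ⇒ V=7.8526 continue | (k=6,j=3): S=93.5200, K−S=0.0000, hold=1.2328 ⇒ V=1.2328 continue | (k=6,j=4): S=118.8562, K−S=0.0000, hold=0.0000 ⇒ V=0.0000 continue | (k=6,j=5): S=151.0564, K−S=0.0000, hold=0.0000 ⇒ V=0.0000 continue | (k=6,j=6): S=191.9802, K−S=0.0000, hold=0.0000 ⇒ V=0.0000 continue  boundary S*=57.8988
step 5: (k=5,j=0): S=51.3584, K−S=27.3916, hold=26.6966 ⇒ V=27.3916 exercise | (k=5,j=1): S=65.2722, K−S=13.4778, hold=14.1334 ⇒ V=14.1334 continue | (k=5,j=2): S=82.9556, K−S=0.0000, hold=4.4559 ⇒ V=4.4559 continue | (k=5,j=3): S=105.4297, K−S=0.0000, hold=0.6022 ⇒ V=0.6022 continue | (k=5,j=4): S=133.9925, K−S=0.0000, hold=0.0000 ⇒ V=0.0000 continue | (k=5,j=5): S=170.2934, K−S=0.0000, hold=0.0000 ⇒ V=0.0000 continue  boundary S*=51.3584
step 4: (k=4,j=0): S=57.8988, K−S=20.8512, hold=20.4857 ⇒ V=20.8512 exercise | (k=4,j=1): S=73.5846, K−S=5.1654, hold=9.1443 ⇒ V=9.1443 continue | (k=4,j=2): S=93.5200, K−S=0.0000, hold=2.4795 ⇒ V=2.4795 continue | (k=4,j=3): S=118.8562, K−S=0.0000, hold=0.2942 ⇒ V=0.2942 continue | (k=4,j=4): S=151.0564, K−S=0.0000, hold=0.0000 ⇒ V=0.0000 continue  boundary S*=57.8988
step 3: (k=3,j=0): S=65.2722, K−S=13.4778, hold=14.7827 ⇒ V=14.7827 continue | (k=3,j=1): S=82.9556, K−S=0.0000, hold=5.7135 ⇒ V=5.7135 continue | (k=3,j=2): S=105.4297, K−S=0.0000, hold=1.3592 ⇒ V=1.3592 continue | (k=3,j=3): S=133.9925, K−S=0.0000, hold=0.1437 ⇒ V=0.1437 continue  boundary S*=-
step 2: (k=2,j=0): S=73.5846, K−S=5.1654, hold=10.0936 ⇒ V=10.0936 continue | (k=2,j=1): S=93.5200, K−S=0.0000, hold=3.4744 ⇒ V=3.4744 continue | (k=2,j=2): S=118.8562, K−S=0.0000, hold=0.7362 ⇒ V=0.7362 continue  boundary S*=-
step 1: (k=1,j=0): S=82.9556, K−S=0.0000, hold=6.6774 ⇒ V=6.6774 continue | (k=1,j=1): S=105.4297, K−S=0.0000, hold=2.0674 ⇒ V=2.0674 continue  boundary S*=-
step 0: (k=0,j=0): S=93.5200, K−S=0.0000, hold=4.3013 ⇒ V=4.3013 continue  boundary S*=-

price = 4.3013
boundary = - - - - 57.8988 51.3584 57.8988 65.2722
tree:
4.3013
6.6774 2.0674
10.0936 3.4744 0.7362
14.7827 5.7135 1.3592 0.1437
20.8512 9.1443 2.4795 0.2942 0.0000
27.3916 14.1334 4.4559 0.6022 0.0000 0.0000
33.1933 20.8512 7.8526 1.2328 0.0000 0.0000 0.0000
38.3395 27.3916 13.4778 2.5234 0.0000 0.0000 0.0000 0.0000
42.9045 33.1933 20.8512 5.1654 0.0000 0.0000 0.0000 0.0000 0.0000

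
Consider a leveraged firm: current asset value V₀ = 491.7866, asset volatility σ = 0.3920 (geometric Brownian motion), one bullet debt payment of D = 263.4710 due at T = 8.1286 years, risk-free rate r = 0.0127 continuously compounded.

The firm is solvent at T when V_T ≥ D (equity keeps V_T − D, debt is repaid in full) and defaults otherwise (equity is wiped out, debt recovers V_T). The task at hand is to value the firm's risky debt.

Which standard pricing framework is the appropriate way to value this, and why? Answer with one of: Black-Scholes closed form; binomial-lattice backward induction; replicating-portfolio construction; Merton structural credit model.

framework: Merton structural credit model

Key observation: assets follow a GBM and default happens iff V_T < 263.4710; valuing claims on that split (equity as a call, risky debt as the residual) is the structural model's definition.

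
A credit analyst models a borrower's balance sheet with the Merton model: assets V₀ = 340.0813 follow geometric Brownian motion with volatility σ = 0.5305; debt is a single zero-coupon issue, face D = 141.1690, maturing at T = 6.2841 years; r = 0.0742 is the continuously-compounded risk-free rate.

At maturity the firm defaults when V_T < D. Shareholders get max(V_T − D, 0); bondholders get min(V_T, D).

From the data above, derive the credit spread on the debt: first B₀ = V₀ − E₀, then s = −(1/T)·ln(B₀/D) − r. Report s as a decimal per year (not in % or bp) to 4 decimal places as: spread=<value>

spread=0.0325

Equity is a call on the firm's assets struck at D = 141.1690:
d₁ = [ln(V₀/D) + (r + σ²/2)T] / (σ√T)
   = [ln(340.0813/141.1690) + (0.0742 + 0.5·0.5305²)·6.2841] / (0.5305·√6.2841)
   = [0.879227 + 1.350548] / 1.329863 = 1.676695
d₂ = d₁ − σ√T = 1.676695 − 1.329863 = 0.346832
N(d₁) = 0.953199,  N(d₂) = 0.635641,  e^(−rT) = 0.627331
E₀ = V₀·N(d₁) − D·e^(−rT)·N(d₂)
   = 340.0813·0.953199 − 141.1690·0.627331·0.635641 = 267.872902
B₀ = V₀ − E₀ = 340.0813 − 267.872902 = 72.208398
spread = −(1/T)·ln(B₀/D) − r = −(1/6.2841)·ln(72.208398/141.1690) − 0.0742 = 0.03248217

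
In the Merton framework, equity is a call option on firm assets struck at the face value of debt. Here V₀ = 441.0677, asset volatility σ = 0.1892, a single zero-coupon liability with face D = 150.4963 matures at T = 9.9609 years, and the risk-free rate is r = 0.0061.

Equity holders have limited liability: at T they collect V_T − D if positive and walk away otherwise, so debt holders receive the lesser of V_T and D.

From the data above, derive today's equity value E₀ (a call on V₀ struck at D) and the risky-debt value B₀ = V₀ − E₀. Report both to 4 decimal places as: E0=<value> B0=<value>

Work the structural quantities from V₀ = 441.0677 against face 150.4963:
d₁ = [ln(V₀/D) + (r + σ²/2)T] / (σ√T)
   = [ln(441.0677/150.4963) + (0.0061 + 0.5·0.1892²)·9.9609] / (0.1892·√9.9609)
   = [1.075260 + 0.239045] / 0.597132 = 2.201028
d₂ = d₁ − σ√T = 2.201028 − 0.597132 = 1.603896
N(d₁) = 0.986133,  N(d₂) = 0.945632,  e^(−rT) = 0.941048
E₀ = V₀·N(d₁) − D·e^(−rT)·N(d₂)
   = 441.0677·0.986133 − 150.4963·0.941048·0.945632 = 301.027109
B₀ = V₀ − E₀ = 441.0677 − 301.027109 = 140.040591

E0=301.0271 B0=140.0406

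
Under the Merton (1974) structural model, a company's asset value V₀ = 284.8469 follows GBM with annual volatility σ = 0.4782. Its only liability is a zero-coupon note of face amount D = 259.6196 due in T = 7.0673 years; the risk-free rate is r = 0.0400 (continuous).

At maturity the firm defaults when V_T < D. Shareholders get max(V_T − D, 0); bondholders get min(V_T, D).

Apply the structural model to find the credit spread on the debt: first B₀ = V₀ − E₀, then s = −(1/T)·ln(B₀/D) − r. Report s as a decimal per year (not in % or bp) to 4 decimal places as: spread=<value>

Apply the equity-as-call identities (strike 259.6196, horizon 7.0673 years):
d₁ = [ln(V₀/D) + (r + σ²/2)T] / (σ√T)
   = [ln(284.8469/259.6196) + (0.0400 + 0.5·0.4782²)·7.0673] / (0.4782·√7.0673)
   = [0.092734 + 1.090750] / 1.271266 = 0.930950
d₂ = d₁ − σ√T = 0.930950 − 1.271266 = -0.340316
N(d₁) = 0.824060,  N(d₂) = 0.366809,  e^(−rT) = 0.753752
E₀ = V₀·N(d₁) − D·e^(−rT)·N(d₂)
   = 284.8469·0.824060 − 259.6196·0.753752·0.366809 = 162.950540
B₀ = V₀ − E₀ = 284.8469 − 162.950540 = 121.896360
spread = −(1/T)·ln(B₀/D) − r = −(1/7.0673)·ln(121.896360/259.6196) − 0.0400 = 0.06697810

spread=0.0670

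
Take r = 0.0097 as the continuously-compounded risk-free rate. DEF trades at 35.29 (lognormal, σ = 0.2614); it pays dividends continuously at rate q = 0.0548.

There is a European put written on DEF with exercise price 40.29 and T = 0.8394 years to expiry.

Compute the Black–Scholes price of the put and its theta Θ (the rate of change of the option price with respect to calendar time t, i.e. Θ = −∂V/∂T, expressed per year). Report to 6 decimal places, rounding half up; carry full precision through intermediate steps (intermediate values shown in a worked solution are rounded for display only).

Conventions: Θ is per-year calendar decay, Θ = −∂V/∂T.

σ√T = 0.2614·√0.8394 = 0.239491
d₁ = (ln(S/K) + (r−q+σ²/2)T) / (σ√T) = (ln(35.29/40.29) + (0.0097−0.0548+0.2614²/2)·0.8394) / 0.239491 = (-0.132504 − 0.009179) / 0.239491 = -0.591597
d₂ = d₁ − σ√T = -0.591597 − 0.239491 = -0.831089
e^{−rT} = 0.991891
e^{−qT} = 0.955043
N(−d₁) = 0.722940,  N(−d₂) = 0.797038
Put price V = K·e^{−rT}·N(−d₂) − S·e^{−qT}·N(−d₁) = 31.852266 − 24.365575 = 7.486691
φ(d₁) = (1/√(2π))·e^{−d₁²/2} = 0.334897
Θ = −S·e^{−qT}·φ(d₁)·σ/(2√T) − q·S·e^{−qT}·N(−d₁) + r·K·e^{−rT}·N(−d₂) = −1.610189 − 1.335234 + 0.308967 = -2.636456

price = 7.486691
Θ = -2.636456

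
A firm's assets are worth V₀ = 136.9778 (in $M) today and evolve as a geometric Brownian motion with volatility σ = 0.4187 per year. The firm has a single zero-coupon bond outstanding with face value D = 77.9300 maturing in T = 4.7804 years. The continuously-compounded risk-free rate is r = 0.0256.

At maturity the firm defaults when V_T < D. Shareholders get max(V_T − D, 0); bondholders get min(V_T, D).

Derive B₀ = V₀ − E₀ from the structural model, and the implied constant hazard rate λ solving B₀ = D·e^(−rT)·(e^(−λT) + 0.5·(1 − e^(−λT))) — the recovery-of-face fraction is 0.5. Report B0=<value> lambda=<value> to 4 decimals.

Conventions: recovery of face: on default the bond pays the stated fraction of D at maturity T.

B0=57.9612 lambda=0.0803

With assets at 136.9778 and a single debt payment of 77.9300 at 4.7804 years:
d₁ = [ln(V₀/D) + (r + σ²/2)T] / (σ√T)
   = [ln(136.9778/77.9300) + (0.0256 + 0.5·0.4187²)·4.7804] / (0.4187·√4.7804)
   = [0.564008 + 0.541403] / 0.915451 = 1.207505
d₂ = d₁ − σ√T = 1.207505 − 0.915451 = 0.292054
N(d₁) = 0.886381,  N(d₂) = 0.614877,  e^(−rT) = 0.884814
E₀ = V₀·N(d₁) − D·e^(−rT)·N(d₂)
   = 136.9778·0.886381 − 77.9300·0.884814·0.614877 = 79.016577
B₀ = V₀ − E₀ = 136.9778 − 79.016577 = 57.961223
e^(−λT) = (B₀·e^(rT)/D − 0.5)/(1 − 0.5) = (57.9612·1.130182/77.9300 − 0.5)/0.5 = 0.68116710
λ = −ln(0.68116710)/4.7804 = 0.080317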